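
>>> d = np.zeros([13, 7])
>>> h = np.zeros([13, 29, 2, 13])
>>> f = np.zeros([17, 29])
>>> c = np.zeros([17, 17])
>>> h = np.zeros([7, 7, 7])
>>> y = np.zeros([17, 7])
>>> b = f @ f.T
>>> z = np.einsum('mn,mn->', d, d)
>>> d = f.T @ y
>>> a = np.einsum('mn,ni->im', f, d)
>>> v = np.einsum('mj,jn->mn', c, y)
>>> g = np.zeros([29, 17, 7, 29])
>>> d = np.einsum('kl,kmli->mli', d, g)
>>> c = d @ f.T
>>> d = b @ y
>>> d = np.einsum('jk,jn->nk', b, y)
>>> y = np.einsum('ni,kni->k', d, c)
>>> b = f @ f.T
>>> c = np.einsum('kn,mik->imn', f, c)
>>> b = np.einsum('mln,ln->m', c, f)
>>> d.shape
(7, 17)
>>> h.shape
(7, 7, 7)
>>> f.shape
(17, 29)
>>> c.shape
(7, 17, 29)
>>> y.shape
(17,)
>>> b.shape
(7,)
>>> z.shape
()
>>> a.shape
(7, 17)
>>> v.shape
(17, 7)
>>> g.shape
(29, 17, 7, 29)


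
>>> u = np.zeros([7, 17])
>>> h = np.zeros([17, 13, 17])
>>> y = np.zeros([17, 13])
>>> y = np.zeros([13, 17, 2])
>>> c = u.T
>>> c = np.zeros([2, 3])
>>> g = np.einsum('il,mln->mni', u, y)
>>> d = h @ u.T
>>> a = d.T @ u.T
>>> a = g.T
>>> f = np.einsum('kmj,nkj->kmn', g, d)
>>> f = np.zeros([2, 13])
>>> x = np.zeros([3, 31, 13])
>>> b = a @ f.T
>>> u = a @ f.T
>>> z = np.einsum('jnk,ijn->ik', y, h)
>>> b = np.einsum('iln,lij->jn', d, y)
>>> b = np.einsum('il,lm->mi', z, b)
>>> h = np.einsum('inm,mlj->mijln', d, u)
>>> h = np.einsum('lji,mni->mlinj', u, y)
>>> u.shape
(7, 2, 2)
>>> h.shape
(13, 7, 2, 17, 2)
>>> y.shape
(13, 17, 2)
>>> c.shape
(2, 3)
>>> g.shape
(13, 2, 7)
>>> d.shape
(17, 13, 7)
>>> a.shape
(7, 2, 13)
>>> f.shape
(2, 13)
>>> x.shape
(3, 31, 13)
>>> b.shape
(7, 17)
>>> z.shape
(17, 2)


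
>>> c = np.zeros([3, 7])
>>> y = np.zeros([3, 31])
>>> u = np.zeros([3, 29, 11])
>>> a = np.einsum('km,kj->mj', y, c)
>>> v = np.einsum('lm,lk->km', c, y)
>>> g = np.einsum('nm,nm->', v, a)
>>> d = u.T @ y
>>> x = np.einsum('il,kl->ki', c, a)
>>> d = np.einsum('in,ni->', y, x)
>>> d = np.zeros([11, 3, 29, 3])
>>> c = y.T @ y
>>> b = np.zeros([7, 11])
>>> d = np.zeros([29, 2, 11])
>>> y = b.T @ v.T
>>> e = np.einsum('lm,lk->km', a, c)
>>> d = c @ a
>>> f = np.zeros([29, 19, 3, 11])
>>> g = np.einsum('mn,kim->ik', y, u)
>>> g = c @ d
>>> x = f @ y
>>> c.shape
(31, 31)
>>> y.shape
(11, 31)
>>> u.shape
(3, 29, 11)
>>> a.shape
(31, 7)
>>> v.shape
(31, 7)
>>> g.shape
(31, 7)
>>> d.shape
(31, 7)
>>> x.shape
(29, 19, 3, 31)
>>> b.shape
(7, 11)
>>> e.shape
(31, 7)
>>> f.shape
(29, 19, 3, 11)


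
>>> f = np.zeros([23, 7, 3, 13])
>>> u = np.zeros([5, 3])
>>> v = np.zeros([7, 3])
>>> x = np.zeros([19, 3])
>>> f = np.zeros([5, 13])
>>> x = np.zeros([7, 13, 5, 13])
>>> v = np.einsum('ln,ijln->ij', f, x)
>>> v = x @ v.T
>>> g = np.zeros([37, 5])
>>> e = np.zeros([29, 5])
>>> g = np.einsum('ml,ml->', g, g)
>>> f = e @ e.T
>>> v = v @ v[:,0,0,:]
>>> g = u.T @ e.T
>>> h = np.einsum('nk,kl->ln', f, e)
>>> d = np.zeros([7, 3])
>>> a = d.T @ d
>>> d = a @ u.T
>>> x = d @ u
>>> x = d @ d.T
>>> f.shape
(29, 29)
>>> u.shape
(5, 3)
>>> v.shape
(7, 13, 5, 7)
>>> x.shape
(3, 3)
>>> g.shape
(3, 29)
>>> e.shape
(29, 5)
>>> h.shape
(5, 29)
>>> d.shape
(3, 5)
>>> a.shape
(3, 3)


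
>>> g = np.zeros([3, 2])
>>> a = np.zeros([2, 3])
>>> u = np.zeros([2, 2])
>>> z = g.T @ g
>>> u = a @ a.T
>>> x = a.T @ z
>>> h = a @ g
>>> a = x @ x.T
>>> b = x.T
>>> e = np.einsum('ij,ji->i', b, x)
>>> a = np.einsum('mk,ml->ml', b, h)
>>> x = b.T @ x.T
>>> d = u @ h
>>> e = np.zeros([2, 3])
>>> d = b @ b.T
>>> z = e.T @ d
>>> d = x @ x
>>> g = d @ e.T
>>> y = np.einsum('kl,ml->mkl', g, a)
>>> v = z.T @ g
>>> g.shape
(3, 2)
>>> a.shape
(2, 2)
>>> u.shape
(2, 2)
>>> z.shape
(3, 2)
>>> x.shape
(3, 3)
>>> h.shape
(2, 2)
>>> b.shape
(2, 3)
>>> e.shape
(2, 3)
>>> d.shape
(3, 3)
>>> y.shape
(2, 3, 2)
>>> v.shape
(2, 2)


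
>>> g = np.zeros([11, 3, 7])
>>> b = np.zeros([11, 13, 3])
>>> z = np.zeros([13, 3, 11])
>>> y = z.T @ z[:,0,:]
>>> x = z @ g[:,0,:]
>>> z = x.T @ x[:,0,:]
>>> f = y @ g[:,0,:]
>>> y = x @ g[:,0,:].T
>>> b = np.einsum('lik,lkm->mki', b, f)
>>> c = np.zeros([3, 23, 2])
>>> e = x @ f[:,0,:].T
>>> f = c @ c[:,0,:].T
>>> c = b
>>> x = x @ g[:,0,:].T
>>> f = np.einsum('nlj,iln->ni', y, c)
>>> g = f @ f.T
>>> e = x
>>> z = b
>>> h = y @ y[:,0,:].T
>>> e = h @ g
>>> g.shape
(13, 13)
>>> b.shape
(7, 3, 13)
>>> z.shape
(7, 3, 13)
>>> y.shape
(13, 3, 11)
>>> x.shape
(13, 3, 11)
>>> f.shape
(13, 7)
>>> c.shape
(7, 3, 13)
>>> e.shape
(13, 3, 13)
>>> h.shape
(13, 3, 13)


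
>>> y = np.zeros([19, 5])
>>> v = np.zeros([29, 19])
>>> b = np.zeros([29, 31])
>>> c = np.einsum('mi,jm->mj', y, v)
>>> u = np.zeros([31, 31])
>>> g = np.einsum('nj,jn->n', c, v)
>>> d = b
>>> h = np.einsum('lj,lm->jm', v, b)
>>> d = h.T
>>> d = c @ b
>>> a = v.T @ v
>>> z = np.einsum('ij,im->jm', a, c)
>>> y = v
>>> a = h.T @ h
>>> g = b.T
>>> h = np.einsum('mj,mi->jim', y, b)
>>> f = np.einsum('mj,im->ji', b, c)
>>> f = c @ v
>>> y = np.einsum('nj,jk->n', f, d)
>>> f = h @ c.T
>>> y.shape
(19,)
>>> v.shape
(29, 19)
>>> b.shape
(29, 31)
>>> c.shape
(19, 29)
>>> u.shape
(31, 31)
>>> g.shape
(31, 29)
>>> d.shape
(19, 31)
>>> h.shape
(19, 31, 29)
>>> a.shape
(31, 31)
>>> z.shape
(19, 29)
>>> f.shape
(19, 31, 19)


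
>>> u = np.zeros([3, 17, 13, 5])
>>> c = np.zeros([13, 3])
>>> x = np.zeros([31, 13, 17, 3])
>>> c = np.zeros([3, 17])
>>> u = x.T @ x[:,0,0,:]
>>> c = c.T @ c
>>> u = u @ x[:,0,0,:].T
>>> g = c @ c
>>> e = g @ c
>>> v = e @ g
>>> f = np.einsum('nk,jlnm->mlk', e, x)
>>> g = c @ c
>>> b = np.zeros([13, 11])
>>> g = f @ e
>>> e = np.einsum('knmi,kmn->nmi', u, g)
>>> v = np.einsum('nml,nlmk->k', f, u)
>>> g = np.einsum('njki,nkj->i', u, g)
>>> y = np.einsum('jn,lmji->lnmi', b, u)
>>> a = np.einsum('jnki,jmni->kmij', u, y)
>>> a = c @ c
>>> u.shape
(3, 17, 13, 31)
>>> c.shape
(17, 17)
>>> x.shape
(31, 13, 17, 3)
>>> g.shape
(31,)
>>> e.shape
(17, 13, 31)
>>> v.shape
(31,)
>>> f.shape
(3, 13, 17)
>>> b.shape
(13, 11)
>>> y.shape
(3, 11, 17, 31)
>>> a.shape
(17, 17)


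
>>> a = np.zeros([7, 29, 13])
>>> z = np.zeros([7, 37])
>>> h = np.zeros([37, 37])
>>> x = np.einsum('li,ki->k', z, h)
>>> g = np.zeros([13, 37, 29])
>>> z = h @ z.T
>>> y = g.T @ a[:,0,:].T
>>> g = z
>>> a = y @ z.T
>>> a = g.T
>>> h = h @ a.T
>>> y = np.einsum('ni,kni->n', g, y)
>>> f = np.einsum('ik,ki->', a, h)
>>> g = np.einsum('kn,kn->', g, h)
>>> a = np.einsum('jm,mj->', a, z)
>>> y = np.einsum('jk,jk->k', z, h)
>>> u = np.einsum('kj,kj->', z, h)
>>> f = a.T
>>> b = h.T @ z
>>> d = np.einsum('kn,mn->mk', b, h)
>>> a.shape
()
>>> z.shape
(37, 7)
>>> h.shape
(37, 7)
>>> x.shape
(37,)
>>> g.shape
()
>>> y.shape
(7,)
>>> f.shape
()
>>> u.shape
()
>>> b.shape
(7, 7)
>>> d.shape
(37, 7)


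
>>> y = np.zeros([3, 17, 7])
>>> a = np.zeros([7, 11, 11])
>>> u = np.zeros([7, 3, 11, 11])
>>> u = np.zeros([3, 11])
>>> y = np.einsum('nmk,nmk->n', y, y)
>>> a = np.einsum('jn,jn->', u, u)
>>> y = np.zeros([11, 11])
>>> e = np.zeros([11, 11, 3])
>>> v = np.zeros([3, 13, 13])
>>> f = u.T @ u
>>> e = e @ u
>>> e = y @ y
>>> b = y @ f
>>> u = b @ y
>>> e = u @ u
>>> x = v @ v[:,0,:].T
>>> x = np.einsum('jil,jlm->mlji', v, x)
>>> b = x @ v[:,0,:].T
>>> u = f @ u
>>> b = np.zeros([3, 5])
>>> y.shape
(11, 11)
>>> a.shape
()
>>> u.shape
(11, 11)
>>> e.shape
(11, 11)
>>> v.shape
(3, 13, 13)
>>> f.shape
(11, 11)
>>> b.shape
(3, 5)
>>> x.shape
(3, 13, 3, 13)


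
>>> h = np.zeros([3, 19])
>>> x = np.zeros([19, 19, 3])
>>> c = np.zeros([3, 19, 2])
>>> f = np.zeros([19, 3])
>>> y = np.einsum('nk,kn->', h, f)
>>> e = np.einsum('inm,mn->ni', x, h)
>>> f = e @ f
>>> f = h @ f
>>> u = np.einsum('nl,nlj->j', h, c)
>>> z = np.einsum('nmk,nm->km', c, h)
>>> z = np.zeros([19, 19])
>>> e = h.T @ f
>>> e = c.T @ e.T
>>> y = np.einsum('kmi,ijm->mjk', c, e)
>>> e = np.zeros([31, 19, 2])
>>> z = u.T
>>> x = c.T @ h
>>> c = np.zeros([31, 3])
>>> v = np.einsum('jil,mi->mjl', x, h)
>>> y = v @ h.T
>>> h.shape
(3, 19)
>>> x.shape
(2, 19, 19)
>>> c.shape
(31, 3)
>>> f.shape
(3, 3)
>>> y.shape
(3, 2, 3)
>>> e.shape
(31, 19, 2)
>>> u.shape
(2,)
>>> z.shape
(2,)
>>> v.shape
(3, 2, 19)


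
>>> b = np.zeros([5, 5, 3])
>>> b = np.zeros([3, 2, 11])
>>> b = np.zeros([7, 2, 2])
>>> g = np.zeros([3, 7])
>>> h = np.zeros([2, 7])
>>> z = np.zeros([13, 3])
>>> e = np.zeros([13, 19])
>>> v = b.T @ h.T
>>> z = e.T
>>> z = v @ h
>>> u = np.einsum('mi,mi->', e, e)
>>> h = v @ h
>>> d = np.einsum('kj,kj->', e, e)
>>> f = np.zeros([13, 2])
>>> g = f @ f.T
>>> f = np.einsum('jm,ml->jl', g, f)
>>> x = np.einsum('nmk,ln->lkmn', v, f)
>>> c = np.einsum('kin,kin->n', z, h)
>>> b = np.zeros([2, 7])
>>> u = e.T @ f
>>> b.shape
(2, 7)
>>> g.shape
(13, 13)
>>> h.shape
(2, 2, 7)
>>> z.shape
(2, 2, 7)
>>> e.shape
(13, 19)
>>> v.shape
(2, 2, 2)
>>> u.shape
(19, 2)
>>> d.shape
()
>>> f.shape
(13, 2)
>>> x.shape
(13, 2, 2, 2)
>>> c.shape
(7,)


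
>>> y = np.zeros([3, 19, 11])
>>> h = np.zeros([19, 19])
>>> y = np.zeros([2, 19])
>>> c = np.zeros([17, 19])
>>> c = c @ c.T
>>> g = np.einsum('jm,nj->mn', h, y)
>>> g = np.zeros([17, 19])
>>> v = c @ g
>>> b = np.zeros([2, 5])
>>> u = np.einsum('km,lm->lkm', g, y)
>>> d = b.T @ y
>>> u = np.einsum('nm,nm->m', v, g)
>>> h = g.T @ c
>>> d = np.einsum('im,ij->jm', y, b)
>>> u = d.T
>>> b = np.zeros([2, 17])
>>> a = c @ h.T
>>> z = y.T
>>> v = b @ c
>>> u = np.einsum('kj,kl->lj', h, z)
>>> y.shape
(2, 19)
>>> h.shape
(19, 17)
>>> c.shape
(17, 17)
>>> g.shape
(17, 19)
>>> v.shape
(2, 17)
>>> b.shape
(2, 17)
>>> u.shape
(2, 17)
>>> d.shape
(5, 19)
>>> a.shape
(17, 19)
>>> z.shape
(19, 2)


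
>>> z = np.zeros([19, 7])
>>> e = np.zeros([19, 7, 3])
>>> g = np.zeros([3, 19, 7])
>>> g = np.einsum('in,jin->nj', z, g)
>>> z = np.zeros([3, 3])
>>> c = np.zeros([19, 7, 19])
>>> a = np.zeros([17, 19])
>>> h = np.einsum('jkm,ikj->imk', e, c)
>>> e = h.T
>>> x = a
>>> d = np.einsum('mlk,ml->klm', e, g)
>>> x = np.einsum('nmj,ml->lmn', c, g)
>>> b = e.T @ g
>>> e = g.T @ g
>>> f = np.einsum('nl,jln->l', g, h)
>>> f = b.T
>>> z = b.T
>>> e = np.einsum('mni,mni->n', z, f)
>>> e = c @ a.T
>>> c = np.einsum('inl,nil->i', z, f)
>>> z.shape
(3, 3, 19)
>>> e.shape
(19, 7, 17)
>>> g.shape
(7, 3)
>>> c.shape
(3,)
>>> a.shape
(17, 19)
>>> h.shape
(19, 3, 7)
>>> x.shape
(3, 7, 19)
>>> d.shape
(19, 3, 7)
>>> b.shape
(19, 3, 3)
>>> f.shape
(3, 3, 19)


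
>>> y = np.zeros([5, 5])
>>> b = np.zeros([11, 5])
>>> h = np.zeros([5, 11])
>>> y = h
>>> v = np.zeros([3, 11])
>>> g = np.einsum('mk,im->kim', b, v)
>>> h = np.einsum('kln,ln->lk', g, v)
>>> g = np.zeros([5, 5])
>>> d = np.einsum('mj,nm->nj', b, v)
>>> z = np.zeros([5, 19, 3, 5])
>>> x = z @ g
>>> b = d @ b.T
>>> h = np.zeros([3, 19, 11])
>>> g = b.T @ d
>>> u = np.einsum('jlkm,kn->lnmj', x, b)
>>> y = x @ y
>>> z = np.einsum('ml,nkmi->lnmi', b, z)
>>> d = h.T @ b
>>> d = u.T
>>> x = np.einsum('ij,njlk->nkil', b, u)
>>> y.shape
(5, 19, 3, 11)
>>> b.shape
(3, 11)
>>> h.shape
(3, 19, 11)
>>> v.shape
(3, 11)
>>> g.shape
(11, 5)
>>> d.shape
(5, 5, 11, 19)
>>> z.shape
(11, 5, 3, 5)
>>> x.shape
(19, 5, 3, 5)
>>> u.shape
(19, 11, 5, 5)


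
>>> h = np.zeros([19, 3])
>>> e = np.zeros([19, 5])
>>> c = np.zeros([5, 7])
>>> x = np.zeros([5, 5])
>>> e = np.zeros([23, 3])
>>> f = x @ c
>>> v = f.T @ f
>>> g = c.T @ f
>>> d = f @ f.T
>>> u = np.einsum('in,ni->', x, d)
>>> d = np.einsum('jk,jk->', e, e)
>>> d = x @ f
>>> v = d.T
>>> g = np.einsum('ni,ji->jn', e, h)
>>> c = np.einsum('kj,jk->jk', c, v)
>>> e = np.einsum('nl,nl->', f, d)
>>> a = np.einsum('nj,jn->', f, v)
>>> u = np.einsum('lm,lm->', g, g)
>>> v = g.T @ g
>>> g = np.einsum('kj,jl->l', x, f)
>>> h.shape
(19, 3)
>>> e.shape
()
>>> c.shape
(7, 5)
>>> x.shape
(5, 5)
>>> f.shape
(5, 7)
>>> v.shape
(23, 23)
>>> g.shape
(7,)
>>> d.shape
(5, 7)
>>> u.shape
()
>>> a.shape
()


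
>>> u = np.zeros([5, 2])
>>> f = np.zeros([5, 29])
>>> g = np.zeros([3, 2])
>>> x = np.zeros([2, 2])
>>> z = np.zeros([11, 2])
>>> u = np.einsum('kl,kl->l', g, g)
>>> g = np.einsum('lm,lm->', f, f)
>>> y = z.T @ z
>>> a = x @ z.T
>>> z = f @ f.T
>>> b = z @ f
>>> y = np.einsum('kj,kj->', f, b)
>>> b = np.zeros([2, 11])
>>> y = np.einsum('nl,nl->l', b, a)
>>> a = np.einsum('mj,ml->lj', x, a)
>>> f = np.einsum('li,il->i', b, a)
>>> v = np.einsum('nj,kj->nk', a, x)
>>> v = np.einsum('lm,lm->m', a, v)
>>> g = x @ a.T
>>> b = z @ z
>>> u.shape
(2,)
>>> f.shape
(11,)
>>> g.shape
(2, 11)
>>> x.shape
(2, 2)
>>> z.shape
(5, 5)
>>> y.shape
(11,)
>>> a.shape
(11, 2)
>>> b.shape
(5, 5)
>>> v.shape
(2,)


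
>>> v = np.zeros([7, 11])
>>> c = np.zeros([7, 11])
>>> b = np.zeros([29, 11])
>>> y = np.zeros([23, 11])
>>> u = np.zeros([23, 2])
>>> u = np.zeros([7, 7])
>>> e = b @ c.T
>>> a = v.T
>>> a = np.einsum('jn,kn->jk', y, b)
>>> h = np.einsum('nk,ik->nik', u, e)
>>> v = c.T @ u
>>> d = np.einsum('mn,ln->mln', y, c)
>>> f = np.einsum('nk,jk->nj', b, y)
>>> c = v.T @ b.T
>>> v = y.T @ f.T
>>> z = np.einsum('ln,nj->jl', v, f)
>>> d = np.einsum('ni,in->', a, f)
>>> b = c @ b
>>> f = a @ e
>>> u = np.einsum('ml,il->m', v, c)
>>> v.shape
(11, 29)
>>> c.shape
(7, 29)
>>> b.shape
(7, 11)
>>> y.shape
(23, 11)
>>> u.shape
(11,)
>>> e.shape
(29, 7)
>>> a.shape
(23, 29)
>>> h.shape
(7, 29, 7)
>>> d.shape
()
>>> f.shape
(23, 7)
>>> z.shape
(23, 11)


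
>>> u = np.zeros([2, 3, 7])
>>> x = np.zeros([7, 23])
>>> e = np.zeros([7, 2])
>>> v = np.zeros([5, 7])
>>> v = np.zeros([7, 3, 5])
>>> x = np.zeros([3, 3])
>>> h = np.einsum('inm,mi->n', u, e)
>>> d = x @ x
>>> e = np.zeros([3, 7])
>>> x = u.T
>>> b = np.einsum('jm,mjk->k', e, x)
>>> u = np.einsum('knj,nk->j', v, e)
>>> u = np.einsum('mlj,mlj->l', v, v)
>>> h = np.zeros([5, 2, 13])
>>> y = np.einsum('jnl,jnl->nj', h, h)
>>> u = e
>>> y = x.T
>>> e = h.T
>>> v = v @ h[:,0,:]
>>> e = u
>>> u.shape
(3, 7)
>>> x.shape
(7, 3, 2)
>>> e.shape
(3, 7)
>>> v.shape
(7, 3, 13)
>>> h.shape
(5, 2, 13)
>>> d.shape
(3, 3)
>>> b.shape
(2,)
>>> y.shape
(2, 3, 7)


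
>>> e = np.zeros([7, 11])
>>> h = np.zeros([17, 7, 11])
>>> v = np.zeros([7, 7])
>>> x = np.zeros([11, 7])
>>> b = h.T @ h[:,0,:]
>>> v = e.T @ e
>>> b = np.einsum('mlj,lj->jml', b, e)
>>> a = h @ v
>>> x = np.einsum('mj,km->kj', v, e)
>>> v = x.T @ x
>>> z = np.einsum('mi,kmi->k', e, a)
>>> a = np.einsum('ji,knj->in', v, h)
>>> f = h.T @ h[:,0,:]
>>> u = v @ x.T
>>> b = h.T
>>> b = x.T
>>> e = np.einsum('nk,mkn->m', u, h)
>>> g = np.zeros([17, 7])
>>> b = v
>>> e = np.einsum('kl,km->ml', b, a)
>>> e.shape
(7, 11)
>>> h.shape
(17, 7, 11)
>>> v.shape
(11, 11)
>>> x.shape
(7, 11)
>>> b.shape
(11, 11)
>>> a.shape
(11, 7)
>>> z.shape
(17,)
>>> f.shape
(11, 7, 11)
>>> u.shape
(11, 7)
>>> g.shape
(17, 7)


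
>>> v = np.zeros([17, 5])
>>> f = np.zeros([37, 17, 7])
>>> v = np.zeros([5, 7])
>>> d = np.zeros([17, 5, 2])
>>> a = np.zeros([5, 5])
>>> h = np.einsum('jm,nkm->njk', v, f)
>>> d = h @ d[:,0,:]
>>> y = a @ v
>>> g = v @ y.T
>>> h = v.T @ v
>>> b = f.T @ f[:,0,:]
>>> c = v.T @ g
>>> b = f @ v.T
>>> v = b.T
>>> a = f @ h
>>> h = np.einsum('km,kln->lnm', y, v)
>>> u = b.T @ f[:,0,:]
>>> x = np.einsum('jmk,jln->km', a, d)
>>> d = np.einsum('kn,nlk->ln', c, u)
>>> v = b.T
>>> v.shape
(5, 17, 37)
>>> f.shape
(37, 17, 7)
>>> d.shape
(17, 5)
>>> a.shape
(37, 17, 7)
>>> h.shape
(17, 37, 7)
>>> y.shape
(5, 7)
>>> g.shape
(5, 5)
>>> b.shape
(37, 17, 5)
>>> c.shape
(7, 5)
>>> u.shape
(5, 17, 7)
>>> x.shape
(7, 17)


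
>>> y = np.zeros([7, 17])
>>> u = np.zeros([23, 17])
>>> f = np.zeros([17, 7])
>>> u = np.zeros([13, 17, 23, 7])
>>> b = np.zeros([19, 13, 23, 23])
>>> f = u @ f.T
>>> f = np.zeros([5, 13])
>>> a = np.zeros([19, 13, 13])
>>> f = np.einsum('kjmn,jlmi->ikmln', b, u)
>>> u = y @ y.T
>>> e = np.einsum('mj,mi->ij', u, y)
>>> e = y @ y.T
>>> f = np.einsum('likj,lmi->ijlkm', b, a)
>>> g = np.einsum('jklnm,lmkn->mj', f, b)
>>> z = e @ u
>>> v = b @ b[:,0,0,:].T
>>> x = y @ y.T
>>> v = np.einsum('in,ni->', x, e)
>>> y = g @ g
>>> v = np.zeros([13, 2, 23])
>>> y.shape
(13, 13)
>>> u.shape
(7, 7)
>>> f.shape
(13, 23, 19, 23, 13)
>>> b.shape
(19, 13, 23, 23)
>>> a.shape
(19, 13, 13)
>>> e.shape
(7, 7)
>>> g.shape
(13, 13)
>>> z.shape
(7, 7)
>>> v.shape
(13, 2, 23)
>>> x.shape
(7, 7)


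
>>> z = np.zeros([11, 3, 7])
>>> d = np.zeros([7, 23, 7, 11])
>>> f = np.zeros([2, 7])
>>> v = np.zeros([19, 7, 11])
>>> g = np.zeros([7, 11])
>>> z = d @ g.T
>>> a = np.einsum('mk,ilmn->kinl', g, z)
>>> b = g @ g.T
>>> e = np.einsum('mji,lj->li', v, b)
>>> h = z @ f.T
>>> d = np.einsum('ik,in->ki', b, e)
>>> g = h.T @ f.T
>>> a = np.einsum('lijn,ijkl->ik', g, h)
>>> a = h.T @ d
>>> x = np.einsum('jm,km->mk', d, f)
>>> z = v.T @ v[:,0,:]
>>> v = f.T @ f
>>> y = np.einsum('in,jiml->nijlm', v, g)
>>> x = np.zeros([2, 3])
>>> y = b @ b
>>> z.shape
(11, 7, 11)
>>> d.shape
(7, 7)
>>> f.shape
(2, 7)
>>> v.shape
(7, 7)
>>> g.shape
(2, 7, 23, 2)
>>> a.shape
(2, 7, 23, 7)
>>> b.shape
(7, 7)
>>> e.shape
(7, 11)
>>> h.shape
(7, 23, 7, 2)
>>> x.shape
(2, 3)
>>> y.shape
(7, 7)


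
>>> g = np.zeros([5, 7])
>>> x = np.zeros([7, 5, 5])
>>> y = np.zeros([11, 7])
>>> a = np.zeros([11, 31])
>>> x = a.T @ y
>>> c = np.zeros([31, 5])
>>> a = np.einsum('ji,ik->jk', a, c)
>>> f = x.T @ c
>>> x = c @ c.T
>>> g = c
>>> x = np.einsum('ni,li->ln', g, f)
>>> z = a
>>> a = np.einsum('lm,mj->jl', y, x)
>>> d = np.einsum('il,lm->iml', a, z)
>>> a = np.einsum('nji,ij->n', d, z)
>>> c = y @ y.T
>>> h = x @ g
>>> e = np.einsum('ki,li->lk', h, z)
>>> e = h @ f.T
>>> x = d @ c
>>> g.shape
(31, 5)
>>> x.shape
(31, 5, 11)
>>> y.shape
(11, 7)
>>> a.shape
(31,)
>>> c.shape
(11, 11)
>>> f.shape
(7, 5)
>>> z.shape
(11, 5)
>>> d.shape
(31, 5, 11)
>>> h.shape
(7, 5)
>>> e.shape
(7, 7)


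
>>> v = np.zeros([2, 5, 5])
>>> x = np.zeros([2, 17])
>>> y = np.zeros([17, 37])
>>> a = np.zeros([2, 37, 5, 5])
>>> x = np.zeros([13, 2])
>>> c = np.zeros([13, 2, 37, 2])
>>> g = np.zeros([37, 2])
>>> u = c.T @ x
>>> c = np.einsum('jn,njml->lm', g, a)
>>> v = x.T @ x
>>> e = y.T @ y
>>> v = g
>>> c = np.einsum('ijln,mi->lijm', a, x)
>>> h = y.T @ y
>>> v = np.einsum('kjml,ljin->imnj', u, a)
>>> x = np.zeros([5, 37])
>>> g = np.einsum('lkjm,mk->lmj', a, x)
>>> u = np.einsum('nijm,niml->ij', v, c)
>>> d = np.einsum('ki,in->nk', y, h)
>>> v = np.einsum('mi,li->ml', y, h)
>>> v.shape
(17, 37)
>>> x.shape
(5, 37)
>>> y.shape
(17, 37)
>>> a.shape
(2, 37, 5, 5)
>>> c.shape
(5, 2, 37, 13)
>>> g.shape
(2, 5, 5)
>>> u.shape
(2, 5)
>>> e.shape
(37, 37)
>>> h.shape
(37, 37)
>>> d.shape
(37, 17)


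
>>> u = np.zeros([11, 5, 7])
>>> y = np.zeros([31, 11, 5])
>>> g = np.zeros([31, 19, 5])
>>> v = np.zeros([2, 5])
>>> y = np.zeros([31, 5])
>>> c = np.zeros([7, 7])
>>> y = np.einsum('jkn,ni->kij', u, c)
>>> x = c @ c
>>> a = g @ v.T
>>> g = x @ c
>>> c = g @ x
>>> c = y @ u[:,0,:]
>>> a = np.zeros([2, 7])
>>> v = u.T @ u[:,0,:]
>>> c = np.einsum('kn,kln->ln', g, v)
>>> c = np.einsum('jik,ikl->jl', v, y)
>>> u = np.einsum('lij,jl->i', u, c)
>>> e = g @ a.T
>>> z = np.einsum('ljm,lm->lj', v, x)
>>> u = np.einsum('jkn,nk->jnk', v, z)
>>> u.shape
(7, 7, 5)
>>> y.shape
(5, 7, 11)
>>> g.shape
(7, 7)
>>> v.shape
(7, 5, 7)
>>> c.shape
(7, 11)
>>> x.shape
(7, 7)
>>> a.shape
(2, 7)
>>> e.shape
(7, 2)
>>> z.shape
(7, 5)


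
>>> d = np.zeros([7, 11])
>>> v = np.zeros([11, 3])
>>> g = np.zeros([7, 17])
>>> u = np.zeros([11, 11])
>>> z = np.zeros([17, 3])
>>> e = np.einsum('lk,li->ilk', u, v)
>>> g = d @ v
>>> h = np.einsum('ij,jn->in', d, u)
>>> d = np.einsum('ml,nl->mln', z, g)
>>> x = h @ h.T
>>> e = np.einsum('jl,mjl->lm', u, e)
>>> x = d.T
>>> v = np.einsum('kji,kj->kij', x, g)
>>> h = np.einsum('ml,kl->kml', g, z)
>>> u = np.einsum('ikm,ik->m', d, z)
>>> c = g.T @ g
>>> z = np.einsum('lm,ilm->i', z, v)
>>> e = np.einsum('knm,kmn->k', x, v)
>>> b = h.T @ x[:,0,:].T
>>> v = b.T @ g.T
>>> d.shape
(17, 3, 7)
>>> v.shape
(7, 7, 7)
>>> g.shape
(7, 3)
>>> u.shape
(7,)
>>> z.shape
(7,)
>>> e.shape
(7,)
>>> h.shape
(17, 7, 3)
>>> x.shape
(7, 3, 17)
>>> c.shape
(3, 3)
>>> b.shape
(3, 7, 7)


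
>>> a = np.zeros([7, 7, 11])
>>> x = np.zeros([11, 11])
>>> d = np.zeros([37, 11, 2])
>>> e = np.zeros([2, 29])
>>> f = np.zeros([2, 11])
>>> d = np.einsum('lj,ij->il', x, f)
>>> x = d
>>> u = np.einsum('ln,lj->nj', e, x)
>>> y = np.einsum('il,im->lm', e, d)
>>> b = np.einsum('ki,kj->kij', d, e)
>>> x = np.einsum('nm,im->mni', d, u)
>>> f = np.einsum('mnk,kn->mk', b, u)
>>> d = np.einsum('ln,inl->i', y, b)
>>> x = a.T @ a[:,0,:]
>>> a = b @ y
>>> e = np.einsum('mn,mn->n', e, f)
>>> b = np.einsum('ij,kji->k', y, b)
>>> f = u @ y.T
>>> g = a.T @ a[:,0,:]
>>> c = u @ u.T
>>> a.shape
(2, 11, 11)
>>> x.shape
(11, 7, 11)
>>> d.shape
(2,)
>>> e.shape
(29,)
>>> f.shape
(29, 29)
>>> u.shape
(29, 11)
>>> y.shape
(29, 11)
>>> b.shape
(2,)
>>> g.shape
(11, 11, 11)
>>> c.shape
(29, 29)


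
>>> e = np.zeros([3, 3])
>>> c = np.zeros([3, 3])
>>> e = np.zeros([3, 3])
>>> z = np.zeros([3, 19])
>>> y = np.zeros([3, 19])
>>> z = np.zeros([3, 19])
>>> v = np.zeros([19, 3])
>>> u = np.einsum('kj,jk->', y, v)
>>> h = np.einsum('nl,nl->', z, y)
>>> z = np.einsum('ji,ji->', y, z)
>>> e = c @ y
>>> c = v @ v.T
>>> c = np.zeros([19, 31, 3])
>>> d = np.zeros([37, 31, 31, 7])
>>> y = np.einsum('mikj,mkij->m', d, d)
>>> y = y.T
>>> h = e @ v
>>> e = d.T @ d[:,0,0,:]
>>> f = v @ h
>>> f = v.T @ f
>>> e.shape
(7, 31, 31, 7)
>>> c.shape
(19, 31, 3)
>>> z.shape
()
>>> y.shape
(37,)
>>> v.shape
(19, 3)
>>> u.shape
()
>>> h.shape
(3, 3)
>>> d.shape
(37, 31, 31, 7)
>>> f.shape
(3, 3)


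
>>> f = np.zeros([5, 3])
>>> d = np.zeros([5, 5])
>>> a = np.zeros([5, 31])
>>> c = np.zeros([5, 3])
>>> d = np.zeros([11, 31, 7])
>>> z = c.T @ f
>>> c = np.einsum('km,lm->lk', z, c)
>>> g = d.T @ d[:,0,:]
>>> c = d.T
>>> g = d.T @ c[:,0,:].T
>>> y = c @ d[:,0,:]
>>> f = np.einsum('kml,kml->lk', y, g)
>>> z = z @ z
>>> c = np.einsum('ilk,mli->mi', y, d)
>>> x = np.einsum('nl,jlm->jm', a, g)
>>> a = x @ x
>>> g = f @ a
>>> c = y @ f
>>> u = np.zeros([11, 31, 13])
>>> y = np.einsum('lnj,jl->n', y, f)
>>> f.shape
(7, 7)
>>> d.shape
(11, 31, 7)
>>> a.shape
(7, 7)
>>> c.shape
(7, 31, 7)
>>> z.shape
(3, 3)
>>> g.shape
(7, 7)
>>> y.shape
(31,)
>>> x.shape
(7, 7)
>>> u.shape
(11, 31, 13)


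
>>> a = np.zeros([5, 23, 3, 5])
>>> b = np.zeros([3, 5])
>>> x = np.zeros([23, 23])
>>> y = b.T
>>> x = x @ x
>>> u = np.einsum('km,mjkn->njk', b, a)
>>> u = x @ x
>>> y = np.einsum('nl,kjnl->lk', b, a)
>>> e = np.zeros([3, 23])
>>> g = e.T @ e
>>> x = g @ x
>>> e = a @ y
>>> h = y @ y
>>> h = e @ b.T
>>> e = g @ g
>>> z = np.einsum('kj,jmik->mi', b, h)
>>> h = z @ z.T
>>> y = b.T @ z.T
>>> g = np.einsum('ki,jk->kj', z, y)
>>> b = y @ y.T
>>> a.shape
(5, 23, 3, 5)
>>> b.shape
(5, 5)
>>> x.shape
(23, 23)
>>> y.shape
(5, 23)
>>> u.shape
(23, 23)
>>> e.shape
(23, 23)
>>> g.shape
(23, 5)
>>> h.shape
(23, 23)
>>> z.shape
(23, 3)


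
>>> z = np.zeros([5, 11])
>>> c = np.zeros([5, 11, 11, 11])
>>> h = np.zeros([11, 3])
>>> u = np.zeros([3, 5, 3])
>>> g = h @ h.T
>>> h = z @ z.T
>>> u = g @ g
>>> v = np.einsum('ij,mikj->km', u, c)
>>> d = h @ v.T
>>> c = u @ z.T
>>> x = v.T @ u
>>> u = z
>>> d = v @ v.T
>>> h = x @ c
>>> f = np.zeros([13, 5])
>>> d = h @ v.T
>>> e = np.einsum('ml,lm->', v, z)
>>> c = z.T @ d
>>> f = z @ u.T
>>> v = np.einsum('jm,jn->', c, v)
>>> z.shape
(5, 11)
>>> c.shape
(11, 11)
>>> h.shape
(5, 5)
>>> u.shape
(5, 11)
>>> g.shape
(11, 11)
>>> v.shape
()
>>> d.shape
(5, 11)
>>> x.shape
(5, 11)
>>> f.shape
(5, 5)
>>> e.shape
()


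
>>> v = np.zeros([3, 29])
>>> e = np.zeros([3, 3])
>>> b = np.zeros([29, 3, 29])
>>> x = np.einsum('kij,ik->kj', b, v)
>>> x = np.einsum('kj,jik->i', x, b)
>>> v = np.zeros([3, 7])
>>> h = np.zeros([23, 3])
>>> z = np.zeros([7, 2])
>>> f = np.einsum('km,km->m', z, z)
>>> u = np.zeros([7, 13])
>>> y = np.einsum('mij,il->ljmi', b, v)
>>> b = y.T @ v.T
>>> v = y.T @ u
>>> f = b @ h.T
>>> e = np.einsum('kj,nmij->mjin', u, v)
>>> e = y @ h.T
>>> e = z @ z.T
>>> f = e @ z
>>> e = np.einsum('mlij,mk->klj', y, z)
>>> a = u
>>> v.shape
(3, 29, 29, 13)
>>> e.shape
(2, 29, 3)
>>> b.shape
(3, 29, 29, 3)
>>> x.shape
(3,)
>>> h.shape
(23, 3)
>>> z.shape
(7, 2)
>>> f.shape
(7, 2)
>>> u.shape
(7, 13)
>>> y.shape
(7, 29, 29, 3)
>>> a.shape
(7, 13)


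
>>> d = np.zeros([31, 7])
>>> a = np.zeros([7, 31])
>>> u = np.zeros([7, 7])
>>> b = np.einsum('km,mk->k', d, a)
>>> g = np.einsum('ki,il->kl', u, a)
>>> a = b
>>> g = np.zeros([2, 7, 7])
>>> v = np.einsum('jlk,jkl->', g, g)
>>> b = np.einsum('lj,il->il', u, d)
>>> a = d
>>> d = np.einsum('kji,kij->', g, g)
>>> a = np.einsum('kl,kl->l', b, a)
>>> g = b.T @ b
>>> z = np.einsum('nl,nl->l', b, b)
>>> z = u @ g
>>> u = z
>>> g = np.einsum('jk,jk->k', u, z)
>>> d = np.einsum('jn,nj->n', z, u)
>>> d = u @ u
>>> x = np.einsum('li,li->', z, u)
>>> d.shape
(7, 7)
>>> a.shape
(7,)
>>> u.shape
(7, 7)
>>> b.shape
(31, 7)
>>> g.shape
(7,)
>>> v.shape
()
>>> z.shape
(7, 7)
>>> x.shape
()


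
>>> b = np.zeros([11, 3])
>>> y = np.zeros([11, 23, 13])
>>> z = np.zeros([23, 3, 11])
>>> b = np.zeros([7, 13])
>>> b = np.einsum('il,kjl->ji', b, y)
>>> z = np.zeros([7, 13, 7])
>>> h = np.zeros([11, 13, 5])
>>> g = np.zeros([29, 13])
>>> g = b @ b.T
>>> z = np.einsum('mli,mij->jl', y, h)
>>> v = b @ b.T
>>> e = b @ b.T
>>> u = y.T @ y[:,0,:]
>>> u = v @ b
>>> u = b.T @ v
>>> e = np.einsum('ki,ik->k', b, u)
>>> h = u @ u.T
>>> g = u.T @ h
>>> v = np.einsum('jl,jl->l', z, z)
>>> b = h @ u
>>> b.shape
(7, 23)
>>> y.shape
(11, 23, 13)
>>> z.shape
(5, 23)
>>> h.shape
(7, 7)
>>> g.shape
(23, 7)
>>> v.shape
(23,)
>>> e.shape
(23,)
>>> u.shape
(7, 23)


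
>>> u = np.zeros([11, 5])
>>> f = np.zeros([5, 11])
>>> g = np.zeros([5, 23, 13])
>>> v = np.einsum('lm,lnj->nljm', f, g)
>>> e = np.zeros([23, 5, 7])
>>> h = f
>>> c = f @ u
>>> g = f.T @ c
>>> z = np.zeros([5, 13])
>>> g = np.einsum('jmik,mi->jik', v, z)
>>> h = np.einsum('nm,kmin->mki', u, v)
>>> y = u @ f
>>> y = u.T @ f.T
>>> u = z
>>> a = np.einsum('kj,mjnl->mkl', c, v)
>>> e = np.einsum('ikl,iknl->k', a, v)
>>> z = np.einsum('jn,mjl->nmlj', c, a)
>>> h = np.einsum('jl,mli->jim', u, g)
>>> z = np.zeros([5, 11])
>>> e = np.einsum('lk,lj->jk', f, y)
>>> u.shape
(5, 13)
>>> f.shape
(5, 11)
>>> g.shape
(23, 13, 11)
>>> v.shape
(23, 5, 13, 11)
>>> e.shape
(5, 11)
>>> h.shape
(5, 11, 23)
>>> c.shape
(5, 5)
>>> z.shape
(5, 11)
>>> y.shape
(5, 5)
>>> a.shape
(23, 5, 11)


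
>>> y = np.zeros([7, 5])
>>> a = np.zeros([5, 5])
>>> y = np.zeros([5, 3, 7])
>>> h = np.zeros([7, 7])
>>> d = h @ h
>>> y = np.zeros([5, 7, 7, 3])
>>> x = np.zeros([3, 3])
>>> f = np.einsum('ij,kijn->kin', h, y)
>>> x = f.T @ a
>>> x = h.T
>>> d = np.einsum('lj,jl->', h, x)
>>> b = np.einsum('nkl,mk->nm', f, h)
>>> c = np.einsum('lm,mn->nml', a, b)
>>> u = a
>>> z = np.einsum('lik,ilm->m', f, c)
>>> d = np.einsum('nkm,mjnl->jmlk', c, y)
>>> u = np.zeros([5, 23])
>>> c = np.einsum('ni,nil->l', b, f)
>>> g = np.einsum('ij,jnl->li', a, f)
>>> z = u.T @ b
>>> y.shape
(5, 7, 7, 3)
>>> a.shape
(5, 5)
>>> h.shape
(7, 7)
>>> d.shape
(7, 5, 3, 5)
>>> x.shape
(7, 7)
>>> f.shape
(5, 7, 3)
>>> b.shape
(5, 7)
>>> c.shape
(3,)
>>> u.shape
(5, 23)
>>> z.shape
(23, 7)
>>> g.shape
(3, 5)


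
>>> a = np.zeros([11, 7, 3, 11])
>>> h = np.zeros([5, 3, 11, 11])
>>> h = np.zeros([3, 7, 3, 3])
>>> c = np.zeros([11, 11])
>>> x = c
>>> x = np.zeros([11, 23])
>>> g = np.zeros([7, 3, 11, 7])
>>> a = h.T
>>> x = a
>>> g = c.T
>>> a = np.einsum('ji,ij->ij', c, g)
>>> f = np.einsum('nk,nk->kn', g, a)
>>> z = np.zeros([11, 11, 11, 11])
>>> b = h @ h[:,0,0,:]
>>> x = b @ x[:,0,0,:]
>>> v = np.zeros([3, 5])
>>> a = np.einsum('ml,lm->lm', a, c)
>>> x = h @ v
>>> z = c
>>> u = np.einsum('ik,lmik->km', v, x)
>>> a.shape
(11, 11)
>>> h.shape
(3, 7, 3, 3)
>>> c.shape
(11, 11)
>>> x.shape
(3, 7, 3, 5)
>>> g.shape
(11, 11)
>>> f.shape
(11, 11)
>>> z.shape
(11, 11)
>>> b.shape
(3, 7, 3, 3)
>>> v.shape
(3, 5)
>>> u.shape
(5, 7)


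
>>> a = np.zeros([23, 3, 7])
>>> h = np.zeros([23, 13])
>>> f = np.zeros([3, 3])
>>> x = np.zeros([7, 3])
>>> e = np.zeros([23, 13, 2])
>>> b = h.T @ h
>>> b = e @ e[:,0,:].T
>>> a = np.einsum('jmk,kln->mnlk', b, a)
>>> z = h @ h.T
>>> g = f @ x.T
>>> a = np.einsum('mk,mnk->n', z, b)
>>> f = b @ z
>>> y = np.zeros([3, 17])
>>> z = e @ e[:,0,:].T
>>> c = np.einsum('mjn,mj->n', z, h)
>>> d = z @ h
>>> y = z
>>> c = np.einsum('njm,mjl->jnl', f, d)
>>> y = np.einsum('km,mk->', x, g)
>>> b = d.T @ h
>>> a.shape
(13,)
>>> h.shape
(23, 13)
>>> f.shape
(23, 13, 23)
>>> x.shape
(7, 3)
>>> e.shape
(23, 13, 2)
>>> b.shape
(13, 13, 13)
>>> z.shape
(23, 13, 23)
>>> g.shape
(3, 7)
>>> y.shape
()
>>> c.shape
(13, 23, 13)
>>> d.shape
(23, 13, 13)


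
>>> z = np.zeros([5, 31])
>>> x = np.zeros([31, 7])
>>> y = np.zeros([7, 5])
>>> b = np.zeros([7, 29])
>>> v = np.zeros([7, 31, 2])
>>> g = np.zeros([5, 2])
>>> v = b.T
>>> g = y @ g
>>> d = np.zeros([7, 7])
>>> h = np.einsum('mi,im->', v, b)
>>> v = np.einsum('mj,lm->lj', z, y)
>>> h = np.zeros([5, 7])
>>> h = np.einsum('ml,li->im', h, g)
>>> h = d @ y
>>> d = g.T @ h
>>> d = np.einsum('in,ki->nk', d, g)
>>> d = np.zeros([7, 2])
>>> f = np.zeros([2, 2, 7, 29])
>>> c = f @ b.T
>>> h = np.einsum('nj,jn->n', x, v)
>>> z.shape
(5, 31)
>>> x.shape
(31, 7)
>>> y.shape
(7, 5)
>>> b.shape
(7, 29)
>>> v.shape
(7, 31)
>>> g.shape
(7, 2)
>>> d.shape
(7, 2)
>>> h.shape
(31,)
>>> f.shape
(2, 2, 7, 29)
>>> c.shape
(2, 2, 7, 7)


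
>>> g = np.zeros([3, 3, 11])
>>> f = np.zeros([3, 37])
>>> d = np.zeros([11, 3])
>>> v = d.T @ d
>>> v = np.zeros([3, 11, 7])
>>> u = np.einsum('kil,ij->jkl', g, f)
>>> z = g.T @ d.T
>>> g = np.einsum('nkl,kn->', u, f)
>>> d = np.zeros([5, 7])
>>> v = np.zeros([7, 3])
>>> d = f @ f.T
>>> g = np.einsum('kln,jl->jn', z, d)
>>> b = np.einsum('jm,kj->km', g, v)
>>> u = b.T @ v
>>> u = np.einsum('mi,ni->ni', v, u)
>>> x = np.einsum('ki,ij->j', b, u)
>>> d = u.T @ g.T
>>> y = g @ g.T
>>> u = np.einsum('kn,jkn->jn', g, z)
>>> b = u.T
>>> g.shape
(3, 11)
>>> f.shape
(3, 37)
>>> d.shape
(3, 3)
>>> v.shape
(7, 3)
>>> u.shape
(11, 11)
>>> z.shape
(11, 3, 11)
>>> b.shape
(11, 11)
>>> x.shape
(3,)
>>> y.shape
(3, 3)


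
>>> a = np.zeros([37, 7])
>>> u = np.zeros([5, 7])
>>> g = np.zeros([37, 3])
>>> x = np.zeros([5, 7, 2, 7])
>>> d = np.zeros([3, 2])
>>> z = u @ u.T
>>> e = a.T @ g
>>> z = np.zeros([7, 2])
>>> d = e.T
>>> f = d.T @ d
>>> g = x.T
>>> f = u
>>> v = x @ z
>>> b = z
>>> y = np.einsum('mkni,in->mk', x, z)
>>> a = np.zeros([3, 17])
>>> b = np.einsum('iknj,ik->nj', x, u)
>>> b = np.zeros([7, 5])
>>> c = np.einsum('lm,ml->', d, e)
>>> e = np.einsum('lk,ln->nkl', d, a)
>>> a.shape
(3, 17)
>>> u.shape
(5, 7)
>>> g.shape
(7, 2, 7, 5)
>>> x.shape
(5, 7, 2, 7)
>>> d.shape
(3, 7)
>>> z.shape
(7, 2)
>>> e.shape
(17, 7, 3)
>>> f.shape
(5, 7)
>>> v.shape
(5, 7, 2, 2)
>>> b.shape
(7, 5)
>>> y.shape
(5, 7)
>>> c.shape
()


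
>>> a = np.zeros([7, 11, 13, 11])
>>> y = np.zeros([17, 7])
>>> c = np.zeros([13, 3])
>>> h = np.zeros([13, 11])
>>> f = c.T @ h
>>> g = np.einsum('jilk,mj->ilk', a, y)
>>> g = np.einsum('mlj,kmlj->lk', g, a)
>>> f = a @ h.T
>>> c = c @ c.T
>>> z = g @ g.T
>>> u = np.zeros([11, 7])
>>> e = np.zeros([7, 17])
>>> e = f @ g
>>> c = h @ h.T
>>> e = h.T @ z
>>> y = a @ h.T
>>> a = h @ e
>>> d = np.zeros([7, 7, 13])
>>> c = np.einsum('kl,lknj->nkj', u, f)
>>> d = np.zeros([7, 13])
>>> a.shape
(13, 13)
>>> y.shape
(7, 11, 13, 13)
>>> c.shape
(13, 11, 13)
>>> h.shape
(13, 11)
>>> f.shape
(7, 11, 13, 13)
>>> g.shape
(13, 7)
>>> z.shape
(13, 13)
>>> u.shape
(11, 7)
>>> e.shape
(11, 13)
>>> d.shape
(7, 13)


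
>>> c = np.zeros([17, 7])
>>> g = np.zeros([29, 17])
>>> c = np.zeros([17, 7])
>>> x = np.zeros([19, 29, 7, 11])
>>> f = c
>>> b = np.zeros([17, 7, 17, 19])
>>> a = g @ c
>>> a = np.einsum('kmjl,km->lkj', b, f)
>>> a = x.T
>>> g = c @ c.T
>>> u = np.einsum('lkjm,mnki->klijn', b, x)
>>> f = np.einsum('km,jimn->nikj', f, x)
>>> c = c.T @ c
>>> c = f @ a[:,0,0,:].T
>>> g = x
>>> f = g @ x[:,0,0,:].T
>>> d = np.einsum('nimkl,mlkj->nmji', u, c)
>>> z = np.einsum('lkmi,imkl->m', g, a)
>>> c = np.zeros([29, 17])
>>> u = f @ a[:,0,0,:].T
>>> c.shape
(29, 17)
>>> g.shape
(19, 29, 7, 11)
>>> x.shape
(19, 29, 7, 11)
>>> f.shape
(19, 29, 7, 19)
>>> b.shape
(17, 7, 17, 19)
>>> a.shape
(11, 7, 29, 19)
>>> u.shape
(19, 29, 7, 11)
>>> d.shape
(7, 11, 11, 17)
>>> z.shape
(7,)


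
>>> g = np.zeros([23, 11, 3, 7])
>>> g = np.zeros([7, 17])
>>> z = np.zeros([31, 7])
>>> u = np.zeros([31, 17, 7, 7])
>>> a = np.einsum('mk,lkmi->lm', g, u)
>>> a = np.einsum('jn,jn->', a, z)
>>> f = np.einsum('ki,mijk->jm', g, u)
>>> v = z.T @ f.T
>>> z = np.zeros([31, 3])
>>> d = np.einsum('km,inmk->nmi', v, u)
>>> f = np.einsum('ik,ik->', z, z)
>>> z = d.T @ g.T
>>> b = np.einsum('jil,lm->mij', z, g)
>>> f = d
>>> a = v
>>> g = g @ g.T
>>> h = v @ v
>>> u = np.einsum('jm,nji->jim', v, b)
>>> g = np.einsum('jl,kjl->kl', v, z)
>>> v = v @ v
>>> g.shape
(31, 7)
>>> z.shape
(31, 7, 7)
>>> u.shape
(7, 31, 7)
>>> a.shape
(7, 7)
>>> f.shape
(17, 7, 31)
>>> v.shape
(7, 7)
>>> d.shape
(17, 7, 31)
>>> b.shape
(17, 7, 31)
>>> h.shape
(7, 7)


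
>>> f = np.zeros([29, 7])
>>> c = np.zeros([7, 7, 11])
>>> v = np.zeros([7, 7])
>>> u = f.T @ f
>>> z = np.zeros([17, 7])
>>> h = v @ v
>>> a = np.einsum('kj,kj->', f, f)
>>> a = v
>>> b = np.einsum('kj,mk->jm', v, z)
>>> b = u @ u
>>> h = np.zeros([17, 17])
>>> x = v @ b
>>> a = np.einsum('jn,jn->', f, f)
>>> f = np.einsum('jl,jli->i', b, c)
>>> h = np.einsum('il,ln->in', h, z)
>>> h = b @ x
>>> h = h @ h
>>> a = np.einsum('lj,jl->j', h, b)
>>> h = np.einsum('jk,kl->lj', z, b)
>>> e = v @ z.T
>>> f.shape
(11,)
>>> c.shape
(7, 7, 11)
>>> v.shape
(7, 7)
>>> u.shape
(7, 7)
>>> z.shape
(17, 7)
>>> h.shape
(7, 17)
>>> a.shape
(7,)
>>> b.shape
(7, 7)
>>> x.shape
(7, 7)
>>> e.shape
(7, 17)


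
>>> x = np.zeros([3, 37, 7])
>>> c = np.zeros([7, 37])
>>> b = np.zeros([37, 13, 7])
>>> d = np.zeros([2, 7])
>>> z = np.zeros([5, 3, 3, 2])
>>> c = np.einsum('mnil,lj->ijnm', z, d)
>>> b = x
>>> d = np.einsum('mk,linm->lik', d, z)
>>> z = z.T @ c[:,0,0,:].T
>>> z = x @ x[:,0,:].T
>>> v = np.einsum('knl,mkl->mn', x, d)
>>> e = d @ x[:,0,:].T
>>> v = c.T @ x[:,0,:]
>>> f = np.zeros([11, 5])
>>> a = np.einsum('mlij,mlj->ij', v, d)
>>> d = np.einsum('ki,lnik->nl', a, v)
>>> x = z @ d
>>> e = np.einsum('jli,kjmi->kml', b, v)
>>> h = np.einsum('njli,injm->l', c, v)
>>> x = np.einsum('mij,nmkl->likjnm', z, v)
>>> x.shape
(7, 37, 7, 3, 5, 3)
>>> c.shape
(3, 7, 3, 5)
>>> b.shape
(3, 37, 7)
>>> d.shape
(3, 5)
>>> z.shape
(3, 37, 3)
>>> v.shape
(5, 3, 7, 7)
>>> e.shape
(5, 7, 37)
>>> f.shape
(11, 5)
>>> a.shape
(7, 7)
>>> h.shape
(3,)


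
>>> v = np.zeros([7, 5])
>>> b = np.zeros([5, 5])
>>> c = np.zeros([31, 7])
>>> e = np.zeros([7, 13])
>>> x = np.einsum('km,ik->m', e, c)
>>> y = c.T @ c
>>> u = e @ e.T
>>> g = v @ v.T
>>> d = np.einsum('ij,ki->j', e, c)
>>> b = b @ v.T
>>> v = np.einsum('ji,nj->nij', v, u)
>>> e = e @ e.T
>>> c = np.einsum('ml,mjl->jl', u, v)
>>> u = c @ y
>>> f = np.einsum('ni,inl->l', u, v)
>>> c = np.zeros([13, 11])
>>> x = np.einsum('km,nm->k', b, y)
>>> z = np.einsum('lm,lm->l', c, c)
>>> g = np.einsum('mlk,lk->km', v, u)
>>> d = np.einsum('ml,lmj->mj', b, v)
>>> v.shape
(7, 5, 7)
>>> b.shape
(5, 7)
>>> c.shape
(13, 11)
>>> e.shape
(7, 7)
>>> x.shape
(5,)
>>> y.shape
(7, 7)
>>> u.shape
(5, 7)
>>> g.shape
(7, 7)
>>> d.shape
(5, 7)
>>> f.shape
(7,)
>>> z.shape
(13,)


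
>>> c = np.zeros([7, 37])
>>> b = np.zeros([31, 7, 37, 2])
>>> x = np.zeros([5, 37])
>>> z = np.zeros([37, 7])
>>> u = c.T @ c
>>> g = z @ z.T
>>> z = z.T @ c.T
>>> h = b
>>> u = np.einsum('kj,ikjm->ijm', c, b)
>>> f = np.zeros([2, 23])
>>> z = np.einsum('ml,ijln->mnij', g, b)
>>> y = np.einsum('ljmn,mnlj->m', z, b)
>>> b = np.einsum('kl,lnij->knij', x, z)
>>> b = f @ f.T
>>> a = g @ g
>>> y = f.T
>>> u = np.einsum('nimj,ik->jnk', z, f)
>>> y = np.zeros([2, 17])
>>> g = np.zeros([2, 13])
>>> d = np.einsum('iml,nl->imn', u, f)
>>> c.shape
(7, 37)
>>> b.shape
(2, 2)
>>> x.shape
(5, 37)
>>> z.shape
(37, 2, 31, 7)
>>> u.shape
(7, 37, 23)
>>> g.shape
(2, 13)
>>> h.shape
(31, 7, 37, 2)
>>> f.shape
(2, 23)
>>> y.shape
(2, 17)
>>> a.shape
(37, 37)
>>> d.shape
(7, 37, 2)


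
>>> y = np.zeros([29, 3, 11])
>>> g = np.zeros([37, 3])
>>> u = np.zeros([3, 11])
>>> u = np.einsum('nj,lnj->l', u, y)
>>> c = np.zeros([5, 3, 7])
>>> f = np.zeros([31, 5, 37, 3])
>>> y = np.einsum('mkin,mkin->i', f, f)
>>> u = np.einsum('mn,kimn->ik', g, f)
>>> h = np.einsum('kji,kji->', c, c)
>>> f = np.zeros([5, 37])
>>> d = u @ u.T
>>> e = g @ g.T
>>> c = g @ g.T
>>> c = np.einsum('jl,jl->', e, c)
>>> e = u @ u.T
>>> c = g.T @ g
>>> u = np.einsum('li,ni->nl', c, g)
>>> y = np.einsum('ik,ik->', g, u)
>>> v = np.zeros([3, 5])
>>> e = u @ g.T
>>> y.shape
()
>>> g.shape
(37, 3)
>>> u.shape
(37, 3)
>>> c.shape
(3, 3)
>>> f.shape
(5, 37)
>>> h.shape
()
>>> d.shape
(5, 5)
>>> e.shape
(37, 37)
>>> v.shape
(3, 5)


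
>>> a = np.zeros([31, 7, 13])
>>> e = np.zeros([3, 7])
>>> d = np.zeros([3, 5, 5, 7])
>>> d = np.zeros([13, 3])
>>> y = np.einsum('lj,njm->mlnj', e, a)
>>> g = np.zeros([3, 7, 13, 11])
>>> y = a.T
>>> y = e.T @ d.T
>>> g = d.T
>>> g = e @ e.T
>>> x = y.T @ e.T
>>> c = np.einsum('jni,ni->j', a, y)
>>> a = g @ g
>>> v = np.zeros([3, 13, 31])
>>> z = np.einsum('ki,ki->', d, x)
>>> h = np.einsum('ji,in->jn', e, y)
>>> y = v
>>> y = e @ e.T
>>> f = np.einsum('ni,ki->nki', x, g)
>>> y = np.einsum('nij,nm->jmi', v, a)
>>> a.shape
(3, 3)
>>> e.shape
(3, 7)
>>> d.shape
(13, 3)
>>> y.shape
(31, 3, 13)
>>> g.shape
(3, 3)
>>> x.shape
(13, 3)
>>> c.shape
(31,)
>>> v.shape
(3, 13, 31)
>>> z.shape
()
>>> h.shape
(3, 13)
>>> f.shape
(13, 3, 3)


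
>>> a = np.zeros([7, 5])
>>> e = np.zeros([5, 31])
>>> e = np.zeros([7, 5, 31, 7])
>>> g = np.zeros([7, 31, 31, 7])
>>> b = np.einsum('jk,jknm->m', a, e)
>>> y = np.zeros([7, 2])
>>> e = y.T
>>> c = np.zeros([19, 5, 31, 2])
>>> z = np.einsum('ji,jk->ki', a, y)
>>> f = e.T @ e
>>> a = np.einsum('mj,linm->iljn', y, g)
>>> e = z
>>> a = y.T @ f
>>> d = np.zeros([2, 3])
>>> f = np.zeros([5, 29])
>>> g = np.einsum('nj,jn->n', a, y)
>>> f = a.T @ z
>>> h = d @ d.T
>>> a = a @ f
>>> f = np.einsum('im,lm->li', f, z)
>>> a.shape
(2, 5)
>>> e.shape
(2, 5)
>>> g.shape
(2,)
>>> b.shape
(7,)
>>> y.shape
(7, 2)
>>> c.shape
(19, 5, 31, 2)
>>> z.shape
(2, 5)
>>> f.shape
(2, 7)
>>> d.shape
(2, 3)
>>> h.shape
(2, 2)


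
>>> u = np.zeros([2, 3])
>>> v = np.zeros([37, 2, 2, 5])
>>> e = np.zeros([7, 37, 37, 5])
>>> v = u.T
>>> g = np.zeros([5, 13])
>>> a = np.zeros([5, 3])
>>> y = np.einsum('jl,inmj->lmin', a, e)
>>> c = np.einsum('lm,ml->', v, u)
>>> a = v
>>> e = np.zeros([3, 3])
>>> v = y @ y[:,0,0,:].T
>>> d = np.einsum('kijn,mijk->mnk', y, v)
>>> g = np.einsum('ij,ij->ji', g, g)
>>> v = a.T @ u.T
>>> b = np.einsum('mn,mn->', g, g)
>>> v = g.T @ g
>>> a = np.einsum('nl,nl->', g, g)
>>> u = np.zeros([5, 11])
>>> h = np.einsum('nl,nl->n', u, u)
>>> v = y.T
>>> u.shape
(5, 11)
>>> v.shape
(37, 7, 37, 3)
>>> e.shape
(3, 3)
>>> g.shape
(13, 5)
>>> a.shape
()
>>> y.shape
(3, 37, 7, 37)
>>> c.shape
()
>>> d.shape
(3, 37, 3)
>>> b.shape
()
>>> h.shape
(5,)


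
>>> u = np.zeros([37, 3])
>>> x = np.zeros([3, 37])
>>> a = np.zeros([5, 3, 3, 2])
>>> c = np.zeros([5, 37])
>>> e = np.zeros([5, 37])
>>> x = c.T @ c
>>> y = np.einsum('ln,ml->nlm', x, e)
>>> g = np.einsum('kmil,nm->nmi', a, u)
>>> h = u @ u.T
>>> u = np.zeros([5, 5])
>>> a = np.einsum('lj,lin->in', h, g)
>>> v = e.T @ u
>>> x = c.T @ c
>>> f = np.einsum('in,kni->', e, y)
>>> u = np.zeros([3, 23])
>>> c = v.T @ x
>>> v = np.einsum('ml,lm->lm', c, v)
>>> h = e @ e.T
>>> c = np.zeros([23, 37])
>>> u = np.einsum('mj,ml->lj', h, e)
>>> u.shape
(37, 5)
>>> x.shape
(37, 37)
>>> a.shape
(3, 3)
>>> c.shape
(23, 37)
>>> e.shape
(5, 37)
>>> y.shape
(37, 37, 5)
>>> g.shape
(37, 3, 3)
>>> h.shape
(5, 5)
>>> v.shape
(37, 5)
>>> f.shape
()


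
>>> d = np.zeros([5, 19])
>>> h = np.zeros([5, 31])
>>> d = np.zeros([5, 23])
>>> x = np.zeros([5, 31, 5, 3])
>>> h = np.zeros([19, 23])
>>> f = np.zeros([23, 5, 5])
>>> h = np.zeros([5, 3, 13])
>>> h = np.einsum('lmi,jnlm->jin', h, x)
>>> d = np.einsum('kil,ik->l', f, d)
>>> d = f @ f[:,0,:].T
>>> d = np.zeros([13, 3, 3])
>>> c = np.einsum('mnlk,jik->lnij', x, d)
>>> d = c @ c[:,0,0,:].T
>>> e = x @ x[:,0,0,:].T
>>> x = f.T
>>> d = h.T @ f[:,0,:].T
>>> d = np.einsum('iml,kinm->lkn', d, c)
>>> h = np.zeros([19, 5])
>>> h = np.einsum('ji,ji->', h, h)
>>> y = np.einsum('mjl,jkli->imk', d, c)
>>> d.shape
(23, 5, 3)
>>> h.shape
()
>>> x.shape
(5, 5, 23)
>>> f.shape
(23, 5, 5)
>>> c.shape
(5, 31, 3, 13)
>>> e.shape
(5, 31, 5, 5)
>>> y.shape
(13, 23, 31)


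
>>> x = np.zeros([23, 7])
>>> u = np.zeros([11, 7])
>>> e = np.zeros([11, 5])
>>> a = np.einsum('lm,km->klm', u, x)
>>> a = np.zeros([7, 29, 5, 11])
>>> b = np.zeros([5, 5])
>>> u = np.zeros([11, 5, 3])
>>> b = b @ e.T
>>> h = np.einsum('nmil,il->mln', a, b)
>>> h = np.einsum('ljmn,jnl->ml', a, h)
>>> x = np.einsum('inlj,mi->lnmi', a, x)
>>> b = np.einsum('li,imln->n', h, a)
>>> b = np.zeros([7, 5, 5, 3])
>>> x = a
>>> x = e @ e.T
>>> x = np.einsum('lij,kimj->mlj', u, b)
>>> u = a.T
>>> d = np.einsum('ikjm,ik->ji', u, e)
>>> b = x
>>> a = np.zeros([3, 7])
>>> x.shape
(5, 11, 3)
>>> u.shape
(11, 5, 29, 7)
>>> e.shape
(11, 5)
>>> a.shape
(3, 7)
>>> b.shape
(5, 11, 3)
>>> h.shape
(5, 7)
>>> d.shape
(29, 11)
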